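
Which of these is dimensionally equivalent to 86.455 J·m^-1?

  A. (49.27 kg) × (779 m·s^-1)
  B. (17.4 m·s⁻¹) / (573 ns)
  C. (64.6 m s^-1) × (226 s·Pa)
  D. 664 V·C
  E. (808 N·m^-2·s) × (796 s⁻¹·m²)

E.

Reference: J·m⁻¹ = N·m·m⁻¹ = kg·m·s⁻².
Each option:
  A. [kg] · [m·s⁻¹] = kg·m·s⁻¹
  B. [m·s⁻¹] / [s] = m·s⁻²
  C. [m·s⁻¹] · [kg·m⁻¹·s⁻¹] = kg·s⁻²
  D. C·V = s·A·J·C⁻¹ = kg·m²·s⁻²
  E. [kg·m⁻¹·s⁻¹] · [m²·s⁻¹] = kg·m·s⁻²  ← same
Only E. matches kg·m·s⁻².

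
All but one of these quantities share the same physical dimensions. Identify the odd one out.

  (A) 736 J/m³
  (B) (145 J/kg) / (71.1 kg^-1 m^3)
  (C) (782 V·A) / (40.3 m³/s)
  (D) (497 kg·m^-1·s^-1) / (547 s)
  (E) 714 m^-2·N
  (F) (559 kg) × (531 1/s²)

Reduce each to base SI dimensions:
  (A) J·m⁻³ = N·m·m⁻³ = kg·m⁻¹·s⁻²
  (B) [m²·s⁻²] / [kg⁻¹·m³] = kg·m⁻¹·s⁻²
  (C) [kg·m²·s⁻³] / [m³·s⁻¹] = kg·m⁻¹·s⁻²
  (D) [kg·m⁻¹·s⁻¹] / [s] = kg·m⁻¹·s⁻²
  (E) N·m⁻² = kg·m·s⁻²·m⁻² = kg·m⁻¹·s⁻²
  (F) [kg] · [s⁻²] = kg·s⁻²
All reduce to kg·m⁻¹·s⁻² except (F), which is kg·s⁻².

(F)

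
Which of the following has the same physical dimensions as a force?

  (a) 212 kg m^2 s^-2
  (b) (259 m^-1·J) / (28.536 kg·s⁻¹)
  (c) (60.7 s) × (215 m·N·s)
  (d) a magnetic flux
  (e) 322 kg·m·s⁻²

Reference: [force] = kg·m·s⁻².
Each option:
  (a) kg·m²·s⁻²
  (b) [kg·m·s⁻²] / [kg·s⁻¹] = m·s⁻¹
  (c) [s] · [kg·m²·s⁻¹] = kg·m²
  (d) [magnetic flux] = kg·m²·s⁻²·A⁻¹
  (e) kg·m·s⁻²  ← same
Only (e) matches kg·m·s⁻².

(e)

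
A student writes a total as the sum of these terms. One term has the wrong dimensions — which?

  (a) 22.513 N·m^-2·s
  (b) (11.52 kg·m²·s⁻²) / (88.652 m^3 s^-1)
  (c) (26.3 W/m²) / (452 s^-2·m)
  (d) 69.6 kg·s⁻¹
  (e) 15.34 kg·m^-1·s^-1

Dimensions:
  (a) N·s·m⁻² = kg·m·s⁻²·s·m⁻² = kg·m⁻¹·s⁻¹
  (b) [kg·m²·s⁻²] / [m³·s⁻¹] = kg·m⁻¹·s⁻¹
  (c) [kg·s⁻³] / [m·s⁻²] = kg·m⁻¹·s⁻¹
  (d) kg·s⁻¹
  (e) kg·m⁻¹·s⁻¹
All reduce to kg·m⁻¹·s⁻¹ except (d), which is kg·s⁻¹.

(d)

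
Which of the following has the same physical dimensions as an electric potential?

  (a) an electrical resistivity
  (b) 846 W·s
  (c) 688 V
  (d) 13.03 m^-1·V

(c)

Reference: [electric potential] = kg·m²·s⁻³·A⁻¹.
Each option:
  (a) [electrical resistivity] = kg·m³·s⁻³·A⁻²
  (b) W·s = J·s⁻¹·s = kg·m²·s⁻²
  (c) V = J·C⁻¹ = kg·m²·s⁻³·A⁻¹  ← same
  (d) V·m⁻¹ = J·C⁻¹·m⁻¹ = kg·m·s⁻³·A⁻¹
Only (c) matches kg·m²·s⁻³·A⁻¹.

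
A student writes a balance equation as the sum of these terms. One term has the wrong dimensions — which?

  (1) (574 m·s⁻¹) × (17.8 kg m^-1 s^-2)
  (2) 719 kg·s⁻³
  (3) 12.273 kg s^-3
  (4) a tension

Expand each in SI base units:
  (1) [m·s⁻¹] · [kg·m⁻¹·s⁻²] = kg·s⁻³
  (2) kg·s⁻³
  (3) kg·s⁻³
  (4) [tension] = kg·m·s⁻²
All reduce to kg·s⁻³ except (4), which is kg·m·s⁻².

(4)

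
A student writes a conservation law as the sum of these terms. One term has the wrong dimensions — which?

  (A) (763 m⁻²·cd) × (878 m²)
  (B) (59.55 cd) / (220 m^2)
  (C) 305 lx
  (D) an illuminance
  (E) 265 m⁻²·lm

Reduce each to base SI dimensions:
  (A) [m⁻²·cd] · [m²] = cd
  (B) [cd] / [m²] = m⁻²·cd
  (C) lx = lm·m⁻² = m⁻²·cd
  (D) [illuminance] = m⁻²·cd
  (E) lm·m⁻² = cd·m⁻² = m⁻²·cd
All reduce to m⁻²·cd except (A), which is cd.

(A)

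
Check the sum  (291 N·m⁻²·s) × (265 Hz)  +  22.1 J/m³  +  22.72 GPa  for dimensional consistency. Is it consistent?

In SI base units:
  (291 N·m⁻²·s) × (265 Hz):  [kg·m⁻¹·s⁻¹] · [s⁻¹] = kg·m⁻¹·s⁻²
  22.1 J/m³:  J·m⁻³ = N·m·m⁻³ = kg·m⁻¹·s⁻²
  22.72 GPa:  Pa = N·m⁻² = kg·m⁻¹·s⁻²
Every term reduces to kg·m⁻¹·s⁻².

Yes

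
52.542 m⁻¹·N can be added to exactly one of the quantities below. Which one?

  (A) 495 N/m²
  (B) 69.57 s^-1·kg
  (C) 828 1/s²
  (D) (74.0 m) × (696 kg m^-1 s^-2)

Reference: N·m⁻¹ = kg·m·s⁻²·m⁻¹ = kg·s⁻².
Each option:
  (A) N·m⁻² = kg·m·s⁻²·m⁻² = kg·m⁻¹·s⁻²
  (B) kg·s⁻¹
  (C) s⁻²
  (D) [m] · [kg·m⁻¹·s⁻²] = kg·s⁻²  ← same
Only (D) matches kg·s⁻².

(D)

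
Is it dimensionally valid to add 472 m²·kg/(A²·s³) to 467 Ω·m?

No

Reduce each to base SI dimensions:
  472 m²·kg/(A²·s³):  kg·m²·s⁻³·A⁻²
  467 Ω·m:  Ω·m = V·A⁻¹·m = kg·m³·s⁻³·A⁻²
kg·m²·s⁻³·A⁻² ≠ kg·m³·s⁻³·A⁻², so they cannot be added.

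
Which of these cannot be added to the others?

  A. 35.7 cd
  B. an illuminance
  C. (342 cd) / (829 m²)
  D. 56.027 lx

In SI base units:
  A. cd
  B. [illuminance] = m⁻²·cd
  C. [cd] / [m²] = m⁻²·cd
  D. lx = lm·m⁻² = m⁻²·cd
All reduce to m⁻²·cd except A., which is cd.

A.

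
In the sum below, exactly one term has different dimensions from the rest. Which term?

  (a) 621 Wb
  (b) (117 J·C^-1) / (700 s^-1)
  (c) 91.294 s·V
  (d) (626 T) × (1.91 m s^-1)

(d)

In SI base units:
  (a) Wb = V·s = kg·m²·s⁻²·A⁻¹
  (b) [kg·m²·s⁻³·A⁻¹] / [s⁻¹] = kg·m²·s⁻²·A⁻¹
  (c) V·s = J·C⁻¹·s = kg·m²·s⁻²·A⁻¹
  (d) [kg·s⁻²·A⁻¹] · [m·s⁻¹] = kg·m·s⁻³·A⁻¹
All reduce to kg·m²·s⁻²·A⁻¹ except (d), which is kg·m·s⁻³·A⁻¹.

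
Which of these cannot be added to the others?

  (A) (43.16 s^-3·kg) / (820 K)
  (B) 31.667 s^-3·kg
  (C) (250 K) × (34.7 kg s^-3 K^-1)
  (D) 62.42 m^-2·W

Dimensions:
  (A) [kg·s⁻³] / [K] = kg·s⁻³·K⁻¹
  (B) kg·s⁻³
  (C) [K] · [kg·s⁻³·K⁻¹] = kg·s⁻³
  (D) W·m⁻² = J·s⁻¹·m⁻² = kg·s⁻³
All reduce to kg·s⁻³ except (A), which is kg·s⁻³·K⁻¹.

(A)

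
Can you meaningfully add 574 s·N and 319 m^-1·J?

No

Reduce each to base SI dimensions:
  574 s·N:  N·s = kg·m·s⁻²·s = kg·m·s⁻¹
  319 m^-1·J:  J·m⁻¹ = N·m·m⁻¹ = kg·m·s⁻²
kg·m·s⁻¹ ≠ kg·m·s⁻², so they cannot be added.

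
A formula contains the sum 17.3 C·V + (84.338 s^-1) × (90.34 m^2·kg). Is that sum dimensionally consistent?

In SI base units:
  17.3 C·V:  C·V = s·A·J·C⁻¹ = kg·m²·s⁻²
  (84.338 s^-1) × (90.34 m^2·kg):  [s⁻¹] · [kg·m²] = kg·m²·s⁻¹
kg·m²·s⁻² ≠ kg·m²·s⁻¹, so they cannot be added.

No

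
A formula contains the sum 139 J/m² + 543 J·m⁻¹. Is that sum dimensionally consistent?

No

Work out the base dimensions of each:
  139 J/m²:  J·m⁻² = N·m·m⁻² = kg·s⁻²
  543 J·m⁻¹:  J·m⁻¹ = N·m·m⁻¹ = kg·m·s⁻²
kg·s⁻² ≠ kg·m·s⁻², so they cannot be added.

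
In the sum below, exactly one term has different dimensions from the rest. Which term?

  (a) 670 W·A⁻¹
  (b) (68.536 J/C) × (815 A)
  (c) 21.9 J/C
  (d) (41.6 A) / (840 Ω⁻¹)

Dimensions:
  (a) W·A⁻¹ = J·s⁻¹·A⁻¹ = kg·m²·s⁻³·A⁻¹
  (b) [kg·m²·s⁻³·A⁻¹] · [A] = kg·m²·s⁻³
  (c) J·C⁻¹ = N·m·(s·A)⁻¹ = kg·m²·s⁻³·A⁻¹
  (d) [A] / [kg⁻¹·m⁻²·s³·A²] = kg·m²·s⁻³·A⁻¹
All reduce to kg·m²·s⁻³·A⁻¹ except (b), which is kg·m²·s⁻³.

(b)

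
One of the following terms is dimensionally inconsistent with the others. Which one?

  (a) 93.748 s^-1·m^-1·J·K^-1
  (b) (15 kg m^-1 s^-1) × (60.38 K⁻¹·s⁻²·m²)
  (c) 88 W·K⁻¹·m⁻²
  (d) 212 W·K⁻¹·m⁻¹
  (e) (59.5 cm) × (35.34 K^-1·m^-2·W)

(c)

Reduce each to base SI dimensions:
  (a) J·s⁻¹·m⁻¹·K⁻¹ = N·m·s⁻¹·m⁻¹·K⁻¹ = kg·m·s⁻³·K⁻¹
  (b) [kg·m⁻¹·s⁻¹] · [m²·s⁻²·K⁻¹] = kg·m·s⁻³·K⁻¹
  (c) W·m⁻²·K⁻¹ = J·s⁻¹·m⁻²·K⁻¹ = kg·s⁻³·K⁻¹
  (d) W·m⁻¹·K⁻¹ = J·s⁻¹·m⁻¹·K⁻¹ = kg·m·s⁻³·K⁻¹
  (e) [m] · [kg·s⁻³·K⁻¹] = kg·m·s⁻³·K⁻¹
All reduce to kg·m·s⁻³·K⁻¹ except (c), which is kg·s⁻³·K⁻¹.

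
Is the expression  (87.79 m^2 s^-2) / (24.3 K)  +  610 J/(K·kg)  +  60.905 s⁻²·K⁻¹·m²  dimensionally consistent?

Work out the base dimensions of each:
  (87.79 m^2 s^-2) / (24.3 K):  [m²·s⁻²] / [K] = m²·s⁻²·K⁻¹
  610 J/(K·kg):  J·kg⁻¹·K⁻¹ = N·m·kg⁻¹·K⁻¹ = m²·s⁻²·K⁻¹
  60.905 s⁻²·K⁻¹·m²:  m²·s⁻²·K⁻¹
Every term reduces to m²·s⁻²·K⁻¹.

Yes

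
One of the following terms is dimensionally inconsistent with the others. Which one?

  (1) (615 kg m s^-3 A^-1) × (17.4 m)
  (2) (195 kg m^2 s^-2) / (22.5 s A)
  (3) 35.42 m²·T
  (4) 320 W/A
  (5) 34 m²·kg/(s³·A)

Dimensions:
  (1) [kg·m·s⁻³·A⁻¹] · [m] = kg·m²·s⁻³·A⁻¹
  (2) [kg·m²·s⁻²] / [s·A] = kg·m²·s⁻³·A⁻¹
  (3) T·m² = Wb·m⁻²·m² = kg·m²·s⁻²·A⁻¹
  (4) W·A⁻¹ = J·s⁻¹·A⁻¹ = kg·m²·s⁻³·A⁻¹
  (5) kg·m²·s⁻³·A⁻¹
All reduce to kg·m²·s⁻³·A⁻¹ except (3), which is kg·m²·s⁻²·A⁻¹.

(3)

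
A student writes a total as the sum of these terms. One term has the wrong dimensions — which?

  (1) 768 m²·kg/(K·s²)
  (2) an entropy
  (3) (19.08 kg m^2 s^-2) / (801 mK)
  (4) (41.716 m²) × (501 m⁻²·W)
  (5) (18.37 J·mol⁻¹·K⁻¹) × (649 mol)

Work out the base dimensions of each:
  (1) kg·m²·s⁻²·K⁻¹
  (2) [entropy] = kg·m²·s⁻²·K⁻¹
  (3) [kg·m²·s⁻²] / [K] = kg·m²·s⁻²·K⁻¹
  (4) [m²] · [kg·s⁻³] = kg·m²·s⁻³
  (5) [kg·m²·s⁻²·K⁻¹·mol⁻¹] · [mol] = kg·m²·s⁻²·K⁻¹
All reduce to kg·m²·s⁻²·K⁻¹ except (4), which is kg·m²·s⁻³.

(4)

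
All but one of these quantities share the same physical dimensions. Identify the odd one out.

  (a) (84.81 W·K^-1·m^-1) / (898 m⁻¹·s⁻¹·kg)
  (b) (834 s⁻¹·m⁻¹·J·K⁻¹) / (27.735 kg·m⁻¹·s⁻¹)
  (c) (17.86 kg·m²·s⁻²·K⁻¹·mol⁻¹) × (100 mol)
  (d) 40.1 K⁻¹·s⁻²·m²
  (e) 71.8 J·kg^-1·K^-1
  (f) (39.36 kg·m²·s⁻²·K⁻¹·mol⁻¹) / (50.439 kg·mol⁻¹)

(c)

Expand each in SI base units:
  (a) [kg·m·s⁻³·K⁻¹] / [kg·m⁻¹·s⁻¹] = m²·s⁻²·K⁻¹
  (b) [kg·m·s⁻³·K⁻¹] / [kg·m⁻¹·s⁻¹] = m²·s⁻²·K⁻¹
  (c) [kg·m²·s⁻²·K⁻¹·mol⁻¹] · [mol] = kg·m²·s⁻²·K⁻¹
  (d) m²·s⁻²·K⁻¹
  (e) J·kg⁻¹·K⁻¹ = N·m·kg⁻¹·K⁻¹ = m²·s⁻²·K⁻¹
  (f) [kg·m²·s⁻²·K⁻¹·mol⁻¹] / [kg·mol⁻¹] = m²·s⁻²·K⁻¹
All reduce to m²·s⁻²·K⁻¹ except (c), which is kg·m²·s⁻²·K⁻¹.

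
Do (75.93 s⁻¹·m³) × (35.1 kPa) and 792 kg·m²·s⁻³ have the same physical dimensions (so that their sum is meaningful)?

Reduce each to base SI dimensions:
  (75.93 s⁻¹·m³) × (35.1 kPa):  [m³·s⁻¹] · [kg·m⁻¹·s⁻²] = kg·m²·s⁻³
  792 kg·m²·s⁻³:  kg·m²·s⁻³
Both are kg·m²·s⁻³, so they have the same dimensions and can be added.

Yes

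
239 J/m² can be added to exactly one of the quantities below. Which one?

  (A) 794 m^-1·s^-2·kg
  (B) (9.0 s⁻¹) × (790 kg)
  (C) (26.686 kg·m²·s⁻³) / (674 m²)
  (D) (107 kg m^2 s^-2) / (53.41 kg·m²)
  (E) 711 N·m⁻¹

(E)

Reference: J·m⁻² = N·m·m⁻² = kg·s⁻².
Each option:
  (A) kg·m⁻¹·s⁻²
  (B) [s⁻¹] · [kg] = kg·s⁻¹
  (C) [kg·m²·s⁻³] / [m²] = kg·s⁻³
  (D) [kg·m²·s⁻²] / [kg·m²] = s⁻²
  (E) N·m⁻¹ = kg·m·s⁻²·m⁻¹ = kg·s⁻²  ← same
Only (E) matches kg·s⁻².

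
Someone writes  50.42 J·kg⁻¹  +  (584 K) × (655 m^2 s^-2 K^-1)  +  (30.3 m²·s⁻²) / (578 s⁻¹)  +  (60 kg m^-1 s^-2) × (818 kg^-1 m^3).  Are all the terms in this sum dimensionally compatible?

No

Reduce each to base SI dimensions:
  50.42 J·kg⁻¹:  J·kg⁻¹ = N·m·kg⁻¹ = m²·s⁻²
  (584 K) × (655 m^2 s^-2 K^-1):  [K] · [m²·s⁻²·K⁻¹] = m²·s⁻²
  (30.3 m²·s⁻²) / (578 s⁻¹):  [m²·s⁻²] / [s⁻¹] = m²·s⁻¹
  (60 kg m^-1 s^-2) × (818 kg^-1 m^3):  [kg·m⁻¹·s⁻²] · [kg⁻¹·m³] = m²·s⁻²
The terms do not share a single dimension (m²·s⁻² vs m²·s⁻¹).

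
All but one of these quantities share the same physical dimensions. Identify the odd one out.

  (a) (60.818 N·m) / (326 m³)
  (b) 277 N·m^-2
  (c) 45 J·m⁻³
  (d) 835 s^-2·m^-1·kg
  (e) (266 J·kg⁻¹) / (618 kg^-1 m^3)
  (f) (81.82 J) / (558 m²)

Dimensions:
  (a) [kg·m²·s⁻²] / [m³] = kg·m⁻¹·s⁻²
  (b) N·m⁻² = kg·m·s⁻²·m⁻² = kg·m⁻¹·s⁻²
  (c) J·m⁻³ = N·m·m⁻³ = kg·m⁻¹·s⁻²
  (d) kg·m⁻¹·s⁻²
  (e) [m²·s⁻²] / [kg⁻¹·m³] = kg·m⁻¹·s⁻²
  (f) [kg·m²·s⁻²] / [m²] = kg·s⁻²
All reduce to kg·m⁻¹·s⁻² except (f), which is kg·s⁻².

(f)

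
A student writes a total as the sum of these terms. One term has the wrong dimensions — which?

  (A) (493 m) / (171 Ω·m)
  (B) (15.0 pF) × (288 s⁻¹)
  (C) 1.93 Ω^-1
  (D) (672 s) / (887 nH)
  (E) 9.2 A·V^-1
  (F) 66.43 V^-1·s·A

(F)

In SI base units:
  (A) [m] / [kg·m³·s⁻³·A⁻²] = kg⁻¹·m⁻²·s³·A²
  (B) [kg⁻¹·m⁻²·s⁴·A²] · [s⁻¹] = kg⁻¹·m⁻²·s³·A²
  (C) Ω⁻¹ = (V·A⁻¹)⁻¹ = kg⁻¹·m⁻²·s³·A²
  (D) [s] / [kg·m²·s⁻²·A⁻²] = kg⁻¹·m⁻²·s³·A²
  (E) A·V⁻¹ = A·(J·C⁻¹)⁻¹ = kg⁻¹·m⁻²·s³·A²
  (F) A·s·V⁻¹ = A·s·(J·C⁻¹)⁻¹ = kg⁻¹·m⁻²·s⁴·A²
All reduce to kg⁻¹·m⁻²·s³·A² except (F), which is kg⁻¹·m⁻²·s⁴·A².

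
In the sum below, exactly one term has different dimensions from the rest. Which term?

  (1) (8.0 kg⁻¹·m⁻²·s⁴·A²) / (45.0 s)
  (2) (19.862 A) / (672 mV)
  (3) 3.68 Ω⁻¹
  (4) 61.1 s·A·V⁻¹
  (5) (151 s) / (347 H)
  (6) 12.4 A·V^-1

(4)

Dimensions:
  (1) [kg⁻¹·m⁻²·s⁴·A²] / [s] = kg⁻¹·m⁻²·s³·A²
  (2) [A] / [kg·m²·s⁻³·A⁻¹] = kg⁻¹·m⁻²·s³·A²
  (3) Ω⁻¹ = (V·A⁻¹)⁻¹ = kg⁻¹·m⁻²·s³·A²
  (4) A·s·V⁻¹ = A·s·(J·C⁻¹)⁻¹ = kg⁻¹·m⁻²·s⁴·A²
  (5) [s] / [kg·m²·s⁻²·A⁻²] = kg⁻¹·m⁻²·s³·A²
  (6) A·V⁻¹ = A·(J·C⁻¹)⁻¹ = kg⁻¹·m⁻²·s³·A²
All reduce to kg⁻¹·m⁻²·s³·A² except (4), which is kg⁻¹·m⁻²·s⁴·A².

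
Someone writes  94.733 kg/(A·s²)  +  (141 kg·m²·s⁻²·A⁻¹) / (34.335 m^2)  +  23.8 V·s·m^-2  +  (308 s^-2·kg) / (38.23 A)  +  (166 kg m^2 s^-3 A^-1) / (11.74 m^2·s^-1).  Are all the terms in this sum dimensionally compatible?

Dimensions:
  94.733 kg/(A·s²):  kg·s⁻²·A⁻¹
  (141 kg·m²·s⁻²·A⁻¹) / (34.335 m^2):  [kg·m²·s⁻²·A⁻¹] / [m²] = kg·s⁻²·A⁻¹
  23.8 V·s·m^-2:  V·s·m⁻² = J·C⁻¹·s·m⁻² = kg·s⁻²·A⁻¹
  (308 s^-2·kg) / (38.23 A):  [kg·s⁻²] / [A] = kg·s⁻²·A⁻¹
  (166 kg m^2 s^-3 A^-1) / (11.74 m^2·s^-1):  [kg·m²·s⁻³·A⁻¹] / [m²·s⁻¹] = kg·s⁻²·A⁻¹
Every term reduces to kg·s⁻²·A⁻¹.

Yes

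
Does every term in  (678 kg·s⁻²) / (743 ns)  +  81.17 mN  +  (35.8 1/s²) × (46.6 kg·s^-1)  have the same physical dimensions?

No

Dimensions:
  (678 kg·s⁻²) / (743 ns):  [kg·s⁻²] / [s] = kg·s⁻³
  81.17 mN:  N = kg·m·s⁻²
  (35.8 1/s²) × (46.6 kg·s^-1):  [s⁻²] · [kg·s⁻¹] = kg·s⁻³
The terms do not share a single dimension (kg·m·s⁻² vs kg·s⁻³).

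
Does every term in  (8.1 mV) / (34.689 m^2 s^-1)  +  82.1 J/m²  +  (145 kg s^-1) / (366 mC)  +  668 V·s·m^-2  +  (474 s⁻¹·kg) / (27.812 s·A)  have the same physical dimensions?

Expand each in SI base units:
  (8.1 mV) / (34.689 m^2 s^-1):  [kg·m²·s⁻³·A⁻¹] / [m²·s⁻¹] = kg·s⁻²·A⁻¹
  82.1 J/m²:  J·m⁻² = N·m·m⁻² = kg·s⁻²
  (145 kg s^-1) / (366 mC):  [kg·s⁻¹] / [s·A] = kg·s⁻²·A⁻¹
  668 V·s·m^-2:  V·s·m⁻² = J·C⁻¹·s·m⁻² = kg·s⁻²·A⁻¹
  (474 s⁻¹·kg) / (27.812 s·A):  [kg·s⁻¹] / [s·A] = kg·s⁻²·A⁻¹
The terms do not share a single dimension (kg·s⁻² vs kg·s⁻²·A⁻¹).

No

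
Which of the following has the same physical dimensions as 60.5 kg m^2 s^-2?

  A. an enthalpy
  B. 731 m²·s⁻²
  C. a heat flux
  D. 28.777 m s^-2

A.

Reference: kg·m²·s⁻².
Each option:
  A. [enthalpy] = kg·m²·s⁻²  ← same
  B. m²·s⁻²
  C. [heat flux] = kg·s⁻³
  D. m·s⁻²
Only A. matches kg·m²·s⁻².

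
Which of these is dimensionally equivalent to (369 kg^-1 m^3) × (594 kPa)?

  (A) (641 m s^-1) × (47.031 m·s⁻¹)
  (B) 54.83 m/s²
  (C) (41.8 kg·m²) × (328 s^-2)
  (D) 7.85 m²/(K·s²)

Reference: [kg⁻¹·m³] · [kg·m⁻¹·s⁻²] = m²·s⁻².
Each option:
  (A) [m·s⁻¹] · [m·s⁻¹] = m²·s⁻²  ← same
  (B) m·s⁻²
  (C) [kg·m²] · [s⁻²] = kg·m²·s⁻²
  (D) m²·s⁻²·K⁻¹
Only (A) matches m²·s⁻².

(A)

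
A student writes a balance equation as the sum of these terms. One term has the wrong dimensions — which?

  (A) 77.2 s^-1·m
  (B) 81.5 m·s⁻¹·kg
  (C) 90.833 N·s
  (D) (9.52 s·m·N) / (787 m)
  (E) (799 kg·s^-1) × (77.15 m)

Expand each in SI base units:
  (A) m·s⁻¹
  (B) kg·m·s⁻¹
  (C) N·s = kg·m·s⁻²·s = kg·m·s⁻¹
  (D) [kg·m²·s⁻¹] / [m] = kg·m·s⁻¹
  (E) [kg·s⁻¹] · [m] = kg·m·s⁻¹
All reduce to kg·m·s⁻¹ except (A), which is m·s⁻¹.

(A)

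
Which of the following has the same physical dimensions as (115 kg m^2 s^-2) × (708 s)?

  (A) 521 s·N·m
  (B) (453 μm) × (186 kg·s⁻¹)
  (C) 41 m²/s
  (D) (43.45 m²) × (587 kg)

Reference: [kg·m²·s⁻²] · [s] = kg·m²·s⁻¹.
Each option:
  (A) N·m·s = kg·m·s⁻²·m·s = kg·m²·s⁻¹  ← same
  (B) [m] · [kg·s⁻¹] = kg·m·s⁻¹
  (C) m²·s⁻¹
  (D) [m²] · [kg] = kg·m²
Only (A) matches kg·m²·s⁻¹.

(A)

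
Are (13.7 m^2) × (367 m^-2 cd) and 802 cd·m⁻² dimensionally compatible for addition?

No

Work out the base dimensions of each:
  (13.7 m^2) × (367 m^-2 cd):  [m²] · [m⁻²·cd] = cd
  802 cd·m⁻²:  cd·m⁻² = m⁻²·cd
cd ≠ m⁻²·cd, so they cannot be added.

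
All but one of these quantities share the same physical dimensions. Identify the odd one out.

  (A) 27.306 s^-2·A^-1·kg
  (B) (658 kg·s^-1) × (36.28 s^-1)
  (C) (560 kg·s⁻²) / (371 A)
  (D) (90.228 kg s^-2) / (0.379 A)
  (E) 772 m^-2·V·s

Expand each in SI base units:
  (A) kg·s⁻²·A⁻¹
  (B) [kg·s⁻¹] · [s⁻¹] = kg·s⁻²
  (C) [kg·s⁻²] / [A] = kg·s⁻²·A⁻¹
  (D) [kg·s⁻²] / [A] = kg·s⁻²·A⁻¹
  (E) V·s·m⁻² = J·C⁻¹·s·m⁻² = kg·s⁻²·A⁻¹
All reduce to kg·s⁻²·A⁻¹ except (B), which is kg·s⁻².

(B)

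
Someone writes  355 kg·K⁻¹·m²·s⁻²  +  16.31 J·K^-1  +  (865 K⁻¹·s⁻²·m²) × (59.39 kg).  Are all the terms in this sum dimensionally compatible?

Yes

Work out the base dimensions of each:
  355 kg·K⁻¹·m²·s⁻²:  kg·m²·s⁻²·K⁻¹
  16.31 J·K^-1:  J·K⁻¹ = N·m·K⁻¹ = kg·m²·s⁻²·K⁻¹
  (865 K⁻¹·s⁻²·m²) × (59.39 kg):  [m²·s⁻²·K⁻¹] · [kg] = kg·m²·s⁻²·K⁻¹
Every term reduces to kg·m²·s⁻²·K⁻¹.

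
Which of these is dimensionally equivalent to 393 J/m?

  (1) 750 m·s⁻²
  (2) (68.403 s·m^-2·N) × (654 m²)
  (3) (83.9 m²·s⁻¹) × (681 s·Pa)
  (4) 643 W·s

(3)

Reference: J·m⁻¹ = N·m·m⁻¹ = kg·m·s⁻².
Each option:
  (1) m·s⁻²
  (2) [kg·m⁻¹·s⁻¹] · [m²] = kg·m·s⁻¹
  (3) [m²·s⁻¹] · [kg·m⁻¹·s⁻¹] = kg·m·s⁻²  ← same
  (4) W·s = J·s⁻¹·s = kg·m²·s⁻²
Only (3) matches kg·m·s⁻².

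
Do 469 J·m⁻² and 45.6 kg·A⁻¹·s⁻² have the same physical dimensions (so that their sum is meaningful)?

No

Work out the base dimensions of each:
  469 J·m⁻²:  J·m⁻² = N·m·m⁻² = kg·s⁻²
  45.6 kg·A⁻¹·s⁻²:  kg·s⁻²·A⁻¹
kg·s⁻² ≠ kg·s⁻²·A⁻¹, so they cannot be added.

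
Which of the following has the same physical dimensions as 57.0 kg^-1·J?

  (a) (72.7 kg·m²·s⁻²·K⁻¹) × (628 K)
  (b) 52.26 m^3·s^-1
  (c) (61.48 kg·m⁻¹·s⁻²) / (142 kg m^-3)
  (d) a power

Reference: J·kg⁻¹ = N·m·kg⁻¹ = m²·s⁻².
Each option:
  (a) [kg·m²·s⁻²·K⁻¹] · [K] = kg·m²·s⁻²
  (b) m³·s⁻¹
  (c) [kg·m⁻¹·s⁻²] / [kg·m⁻³] = m²·s⁻²  ← same
  (d) [power] = kg·m²·s⁻³
Only (c) matches m²·s⁻².

(c)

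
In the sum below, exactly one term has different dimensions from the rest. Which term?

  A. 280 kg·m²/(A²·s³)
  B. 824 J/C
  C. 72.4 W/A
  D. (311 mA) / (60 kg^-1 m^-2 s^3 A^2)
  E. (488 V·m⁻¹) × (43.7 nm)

A.

In SI base units:
  A. kg·m²·s⁻³·A⁻²
  B. J·C⁻¹ = N·m·(s·A)⁻¹ = kg·m²·s⁻³·A⁻¹
  C. W·A⁻¹ = J·s⁻¹·A⁻¹ = kg·m²·s⁻³·A⁻¹
  D. [A] / [kg⁻¹·m⁻²·s³·A²] = kg·m²·s⁻³·A⁻¹
  E. [kg·m·s⁻³·A⁻¹] · [m] = kg·m²·s⁻³·A⁻¹
All reduce to kg·m²·s⁻³·A⁻¹ except A., which is kg·m²·s⁻³·A⁻².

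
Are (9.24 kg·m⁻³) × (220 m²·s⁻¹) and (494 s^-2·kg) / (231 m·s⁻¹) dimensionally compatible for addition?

Expand each in SI base units:
  (9.24 kg·m⁻³) × (220 m²·s⁻¹):  [kg·m⁻³] · [m²·s⁻¹] = kg·m⁻¹·s⁻¹
  (494 s^-2·kg) / (231 m·s⁻¹):  [kg·s⁻²] / [m·s⁻¹] = kg·m⁻¹·s⁻¹
Both are kg·m⁻¹·s⁻¹, so they have the same dimensions and can be added.

Yes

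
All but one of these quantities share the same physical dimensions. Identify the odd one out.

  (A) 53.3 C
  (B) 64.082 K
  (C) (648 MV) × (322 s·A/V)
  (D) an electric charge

Dimensions:
  (A) C = s·A
  (B) K
  (C) [kg·m²·s⁻³·A⁻¹] · [kg⁻¹·m⁻²·s⁴·A²] = s·A
  (D) [electric charge] = s·A
All reduce to s·A except (B), which is K.

(B)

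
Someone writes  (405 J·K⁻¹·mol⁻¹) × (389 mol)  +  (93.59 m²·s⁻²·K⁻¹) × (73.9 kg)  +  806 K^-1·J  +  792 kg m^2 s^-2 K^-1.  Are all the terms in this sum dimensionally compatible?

Yes

Reduce each to base SI dimensions:
  (405 J·K⁻¹·mol⁻¹) × (389 mol):  [kg·m²·s⁻²·K⁻¹·mol⁻¹] · [mol] = kg·m²·s⁻²·K⁻¹
  (93.59 m²·s⁻²·K⁻¹) × (73.9 kg):  [m²·s⁻²·K⁻¹] · [kg] = kg·m²·s⁻²·K⁻¹
  806 K^-1·J:  J·K⁻¹ = N·m·K⁻¹ = kg·m²·s⁻²·K⁻¹
  792 kg m^2 s^-2 K^-1:  kg·m²·s⁻²·K⁻¹
Every term reduces to kg·m²·s⁻²·K⁻¹.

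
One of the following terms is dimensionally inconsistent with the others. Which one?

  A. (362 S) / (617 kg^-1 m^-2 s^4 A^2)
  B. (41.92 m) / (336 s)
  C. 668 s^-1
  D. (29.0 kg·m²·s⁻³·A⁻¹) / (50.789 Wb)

In SI base units:
  A. [kg⁻¹·m⁻²·s³·A²] / [kg⁻¹·m⁻²·s⁴·A²] = s⁻¹
  B. [m] / [s] = m·s⁻¹
  C. s⁻¹
  D. [kg·m²·s⁻³·A⁻¹] / [kg·m²·s⁻²·A⁻¹] = s⁻¹
All reduce to s⁻¹ except B., which is m·s⁻¹.

B.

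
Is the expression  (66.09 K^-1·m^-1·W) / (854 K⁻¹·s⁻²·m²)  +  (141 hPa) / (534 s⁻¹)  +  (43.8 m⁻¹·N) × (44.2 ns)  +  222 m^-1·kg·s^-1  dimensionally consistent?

No

Dimensions:
  (66.09 K^-1·m^-1·W) / (854 K⁻¹·s⁻²·m²):  [kg·m·s⁻³·K⁻¹] / [m²·s⁻²·K⁻¹] = kg·m⁻¹·s⁻¹
  (141 hPa) / (534 s⁻¹):  [kg·m⁻¹·s⁻²] / [s⁻¹] = kg·m⁻¹·s⁻¹
  (43.8 m⁻¹·N) × (44.2 ns):  [kg·s⁻²] · [s] = kg·s⁻¹
  222 m^-1·kg·s^-1:  kg·m⁻¹·s⁻¹
The terms do not share a single dimension (kg·m⁻¹·s⁻¹ vs kg·s⁻¹).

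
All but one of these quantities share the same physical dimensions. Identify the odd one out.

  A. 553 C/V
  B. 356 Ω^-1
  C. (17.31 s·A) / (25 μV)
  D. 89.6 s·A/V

Work out the base dimensions of each:
  A. C·V⁻¹ = s·A·(J·C⁻¹)⁻¹ = kg⁻¹·m⁻²·s⁴·A²
  B. Ω⁻¹ = (V·A⁻¹)⁻¹ = kg⁻¹·m⁻²·s³·A²
  C. [s·A] / [kg·m²·s⁻³·A⁻¹] = kg⁻¹·m⁻²·s⁴·A²
  D. A·s·V⁻¹ = A·s·(J·C⁻¹)⁻¹ = kg⁻¹·m⁻²·s⁴·A²
All reduce to kg⁻¹·m⁻²·s⁴·A² except B., which is kg⁻¹·m⁻²·s³·A².

B.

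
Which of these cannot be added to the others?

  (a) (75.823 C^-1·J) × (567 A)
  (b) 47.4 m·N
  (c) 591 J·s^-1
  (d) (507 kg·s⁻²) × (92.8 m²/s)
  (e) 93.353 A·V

(b)

Reduce each to base SI dimensions:
  (a) [kg·m²·s⁻³·A⁻¹] · [A] = kg·m²·s⁻³
  (b) N·m = kg·m·s⁻²·m = kg·m²·s⁻²
  (c) J·s⁻¹ = N·m·s⁻¹ = kg·m²·s⁻³
  (d) [kg·s⁻²] · [m²·s⁻¹] = kg·m²·s⁻³
  (e) V·A = J·C⁻¹·A = kg·m²·s⁻³
All reduce to kg·m²·s⁻³ except (b), which is kg·m²·s⁻².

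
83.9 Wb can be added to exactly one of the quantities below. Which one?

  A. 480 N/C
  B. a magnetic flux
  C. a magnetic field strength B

B.

Reference: Wb = V·s = kg·m²·s⁻²·A⁻¹.
Each option:
  A. N·C⁻¹ = kg·m·s⁻²·(s·A)⁻¹ = kg·m·s⁻³·A⁻¹
  B. [magnetic flux] = kg·m²·s⁻²·A⁻¹  ← same
  C. [magnetic field strength B] = kg·s⁻²·A⁻¹
Only B. matches kg·m²·s⁻²·A⁻¹.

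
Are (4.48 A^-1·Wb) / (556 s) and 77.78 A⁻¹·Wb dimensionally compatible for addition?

No

Reduce each to base SI dimensions:
  (4.48 A^-1·Wb) / (556 s):  [kg·m²·s⁻²·A⁻²] / [s] = kg·m²·s⁻³·A⁻²
  77.78 A⁻¹·Wb:  Wb·A⁻¹ = V·s·A⁻¹ = kg·m²·s⁻²·A⁻²
kg·m²·s⁻³·A⁻² ≠ kg·m²·s⁻²·A⁻², so they cannot be added.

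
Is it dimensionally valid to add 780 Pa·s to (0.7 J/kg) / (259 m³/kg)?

Expand each in SI base units:
  780 Pa·s:  Pa·s = N·m⁻²·s = kg·m⁻¹·s⁻¹
  (0.7 J/kg) / (259 m³/kg):  [m²·s⁻²] / [kg⁻¹·m³] = kg·m⁻¹·s⁻²
kg·m⁻¹·s⁻¹ ≠ kg·m⁻¹·s⁻², so they cannot be added.

No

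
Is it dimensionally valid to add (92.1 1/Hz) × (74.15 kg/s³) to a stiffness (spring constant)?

Yes

In SI base units:
  (92.1 1/Hz) × (74.15 kg/s³):  [s] · [kg·s⁻³] = kg·s⁻²
  a stiffness (spring constant):  [stiffness (spring constant)] = kg·s⁻²
Both are kg·s⁻², so they have the same dimensions and can be added.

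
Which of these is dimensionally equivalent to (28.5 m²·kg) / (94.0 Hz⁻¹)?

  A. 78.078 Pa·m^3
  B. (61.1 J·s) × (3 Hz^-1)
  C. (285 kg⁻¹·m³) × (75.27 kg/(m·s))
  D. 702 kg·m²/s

D.

Reference: [kg·m²] / [s] = kg·m²·s⁻¹.
Each option:
  A. Pa·m³ = N·m⁻²·m³ = kg·m²·s⁻²
  B. [kg·m²·s⁻¹] · [s] = kg·m²
  C. [kg⁻¹·m³] · [kg·m⁻¹·s⁻¹] = m²·s⁻¹
  D. kg·m²·s⁻¹  ← same
Only D. matches kg·m²·s⁻¹.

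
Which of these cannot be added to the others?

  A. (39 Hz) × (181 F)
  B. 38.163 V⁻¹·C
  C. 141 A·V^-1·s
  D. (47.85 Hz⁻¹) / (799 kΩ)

A.

Expand each in SI base units:
  A. [s⁻¹] · [kg⁻¹·m⁻²·s⁴·A²] = kg⁻¹·m⁻²·s³·A²
  B. C·V⁻¹ = s·A·(J·C⁻¹)⁻¹ = kg⁻¹·m⁻²·s⁴·A²
  C. A·s·V⁻¹ = A·s·(J·C⁻¹)⁻¹ = kg⁻¹·m⁻²·s⁴·A²
  D. [s] / [kg·m²·s⁻³·A⁻²] = kg⁻¹·m⁻²·s⁴·A²
All reduce to kg⁻¹·m⁻²·s⁴·A² except A., which is kg⁻¹·m⁻²·s³·A².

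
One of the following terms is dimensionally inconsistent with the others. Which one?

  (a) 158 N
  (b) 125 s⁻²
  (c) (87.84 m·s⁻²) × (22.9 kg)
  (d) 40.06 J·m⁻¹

(b)

Work out the base dimensions of each:
  (a) N = kg·m·s⁻²
  (b) s⁻²
  (c) [m·s⁻²] · [kg] = kg·m·s⁻²
  (d) J·m⁻¹ = N·m·m⁻¹ = kg·m·s⁻²
All reduce to kg·m·s⁻² except (b), which is s⁻².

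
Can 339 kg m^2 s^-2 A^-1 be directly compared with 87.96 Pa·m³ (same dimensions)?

In SI base units:
  339 kg m^2 s^-2 A^-1:  kg·m²·s⁻²·A⁻¹
  87.96 Pa·m³:  Pa·m³ = N·m⁻²·m³ = kg·m²·s⁻²
kg·m²·s⁻²·A⁻¹ ≠ kg·m²·s⁻², so they cannot be added.

No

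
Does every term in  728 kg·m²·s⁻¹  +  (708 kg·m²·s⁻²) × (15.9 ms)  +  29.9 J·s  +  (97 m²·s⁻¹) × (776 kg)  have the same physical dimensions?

Expand each in SI base units:
  728 kg·m²·s⁻¹:  kg·m²·s⁻¹
  (708 kg·m²·s⁻²) × (15.9 ms):  [kg·m²·s⁻²] · [s] = kg·m²·s⁻¹
  29.9 J·s:  J·s = N·m·s = kg·m²·s⁻¹
  (97 m²·s⁻¹) × (776 kg):  [m²·s⁻¹] · [kg] = kg·m²·s⁻¹
Every term reduces to kg·m²·s⁻¹.

Yes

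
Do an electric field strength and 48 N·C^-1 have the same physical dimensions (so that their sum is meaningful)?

Yes

Reduce each to base SI dimensions:
  an electric field strength:  [electric field strength] = kg·m·s⁻³·A⁻¹
  48 N·C^-1:  N·C⁻¹ = kg·m·s⁻²·(s·A)⁻¹ = kg·m·s⁻³·A⁻¹
Both are kg·m·s⁻³·A⁻¹, so they have the same dimensions and can be added.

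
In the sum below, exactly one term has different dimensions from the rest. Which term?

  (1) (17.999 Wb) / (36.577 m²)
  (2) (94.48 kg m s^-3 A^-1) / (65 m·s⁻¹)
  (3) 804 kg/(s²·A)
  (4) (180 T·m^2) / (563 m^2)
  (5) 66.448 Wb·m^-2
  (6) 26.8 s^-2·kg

(6)

Expand each in SI base units:
  (1) [kg·m²·s⁻²·A⁻¹] / [m²] = kg·s⁻²·A⁻¹
  (2) [kg·m·s⁻³·A⁻¹] / [m·s⁻¹] = kg·s⁻²·A⁻¹
  (3) kg·s⁻²·A⁻¹
  (4) [kg·m²·s⁻²·A⁻¹] / [m²] = kg·s⁻²·A⁻¹
  (5) Wb·m⁻² = V·s·m⁻² = kg·s⁻²·A⁻¹
  (6) kg·s⁻²
All reduce to kg·s⁻²·A⁻¹ except (6), which is kg·s⁻².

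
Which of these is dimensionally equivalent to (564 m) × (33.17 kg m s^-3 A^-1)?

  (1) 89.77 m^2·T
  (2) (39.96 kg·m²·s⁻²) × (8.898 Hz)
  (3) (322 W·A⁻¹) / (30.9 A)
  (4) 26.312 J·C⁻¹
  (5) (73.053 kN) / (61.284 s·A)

Reference: [m] · [kg·m·s⁻³·A⁻¹] = kg·m²·s⁻³·A⁻¹.
Each option:
  (1) T·m² = Wb·m⁻²·m² = kg·m²·s⁻²·A⁻¹
  (2) [kg·m²·s⁻²] · [s⁻¹] = kg·m²·s⁻³
  (3) [kg·m²·s⁻³·A⁻¹] / [A] = kg·m²·s⁻³·A⁻²
  (4) J·C⁻¹ = N·m·(s·A)⁻¹ = kg·m²·s⁻³·A⁻¹  ← same
  (5) [kg·m·s⁻²] / [s·A] = kg·m·s⁻³·A⁻¹
Only (4) matches kg·m²·s⁻³·A⁻¹.

(4)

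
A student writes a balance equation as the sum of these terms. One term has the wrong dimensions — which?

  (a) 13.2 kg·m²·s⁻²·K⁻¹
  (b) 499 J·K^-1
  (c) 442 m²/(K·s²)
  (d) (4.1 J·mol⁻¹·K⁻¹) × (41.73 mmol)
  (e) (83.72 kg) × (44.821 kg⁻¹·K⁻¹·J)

Expand each in SI base units:
  (a) kg·m²·s⁻²·K⁻¹
  (b) J·K⁻¹ = N·m·K⁻¹ = kg·m²·s⁻²·K⁻¹
  (c) m²·s⁻²·K⁻¹
  (d) [kg·m²·s⁻²·K⁻¹·mol⁻¹] · [mol] = kg·m²·s⁻²·K⁻¹
  (e) [kg] · [m²·s⁻²·K⁻¹] = kg·m²·s⁻²·K⁻¹
All reduce to kg·m²·s⁻²·K⁻¹ except (c), which is m²·s⁻²·K⁻¹.

(c)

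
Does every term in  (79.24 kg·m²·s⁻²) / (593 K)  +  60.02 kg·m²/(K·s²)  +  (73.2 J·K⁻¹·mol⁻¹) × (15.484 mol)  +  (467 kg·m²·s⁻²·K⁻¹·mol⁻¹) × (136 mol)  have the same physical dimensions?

Reduce each to base SI dimensions:
  (79.24 kg·m²·s⁻²) / (593 K):  [kg·m²·s⁻²] / [K] = kg·m²·s⁻²·K⁻¹
  60.02 kg·m²/(K·s²):  kg·m²·s⁻²·K⁻¹
  (73.2 J·K⁻¹·mol⁻¹) × (15.484 mol):  [kg·m²·s⁻²·K⁻¹·mol⁻¹] · [mol] = kg·m²·s⁻²·K⁻¹
  (467 kg·m²·s⁻²·K⁻¹·mol⁻¹) × (136 mol):  [kg·m²·s⁻²·K⁻¹·mol⁻¹] · [mol] = kg·m²·s⁻²·K⁻¹
Every term reduces to kg·m²·s⁻²·K⁻¹.

Yes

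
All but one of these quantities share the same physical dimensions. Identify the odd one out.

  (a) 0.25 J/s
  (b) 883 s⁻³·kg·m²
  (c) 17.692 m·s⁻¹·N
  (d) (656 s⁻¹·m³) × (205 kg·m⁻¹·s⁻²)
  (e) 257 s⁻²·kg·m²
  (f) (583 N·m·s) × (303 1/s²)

(e)

Work out the base dimensions of each:
  (a) J·s⁻¹ = N·m·s⁻¹ = kg·m²·s⁻³
  (b) kg·m²·s⁻³
  (c) N·m·s⁻¹ = kg·m·s⁻²·m·s⁻¹ = kg·m²·s⁻³
  (d) [m³·s⁻¹] · [kg·m⁻¹·s⁻²] = kg·m²·s⁻³
  (e) kg·m²·s⁻²
  (f) [kg·m²·s⁻¹] · [s⁻²] = kg·m²·s⁻³
All reduce to kg·m²·s⁻³ except (e), which is kg·m²·s⁻².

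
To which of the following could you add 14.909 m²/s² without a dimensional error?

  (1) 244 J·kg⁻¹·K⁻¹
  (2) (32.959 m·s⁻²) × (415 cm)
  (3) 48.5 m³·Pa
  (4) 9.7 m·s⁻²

Reference: m²·s⁻².
Each option:
  (1) J·kg⁻¹·K⁻¹ = N·m·kg⁻¹·K⁻¹ = m²·s⁻²·K⁻¹
  (2) [m·s⁻²] · [m] = m²·s⁻²  ← same
  (3) Pa·m³ = N·m⁻²·m³ = kg·m²·s⁻²
  (4) m·s⁻²
Only (2) matches m²·s⁻².

(2)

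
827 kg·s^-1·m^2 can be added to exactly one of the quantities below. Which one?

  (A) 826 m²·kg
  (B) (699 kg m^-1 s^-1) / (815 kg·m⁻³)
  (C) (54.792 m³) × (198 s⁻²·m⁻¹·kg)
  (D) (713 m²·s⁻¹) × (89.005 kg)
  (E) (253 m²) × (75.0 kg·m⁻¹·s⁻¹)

Reference: kg·m²·s⁻¹.
Each option:
  (A) kg·m²
  (B) [kg·m⁻¹·s⁻¹] / [kg·m⁻³] = m²·s⁻¹
  (C) [m³] · [kg·m⁻¹·s⁻²] = kg·m²·s⁻²
  (D) [m²·s⁻¹] · [kg] = kg·m²·s⁻¹  ← same
  (E) [m²] · [kg·m⁻¹·s⁻¹] = kg·m·s⁻¹
Only (D) matches kg·m²·s⁻¹.

(D)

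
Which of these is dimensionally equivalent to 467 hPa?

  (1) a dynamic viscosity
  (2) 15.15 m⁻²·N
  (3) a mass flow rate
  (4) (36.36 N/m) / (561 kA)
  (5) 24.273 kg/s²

Reference: Pa = N·m⁻² = kg·m⁻¹·s⁻².
Each option:
  (1) [dynamic viscosity] = kg·m⁻¹·s⁻¹
  (2) N·m⁻² = kg·m·s⁻²·m⁻² = kg·m⁻¹·s⁻²  ← same
  (3) [mass flow rate] = kg·s⁻¹
  (4) [kg·s⁻²] / [A] = kg·s⁻²·A⁻¹
  (5) kg·s⁻²
Only (2) matches kg·m⁻¹·s⁻².

(2)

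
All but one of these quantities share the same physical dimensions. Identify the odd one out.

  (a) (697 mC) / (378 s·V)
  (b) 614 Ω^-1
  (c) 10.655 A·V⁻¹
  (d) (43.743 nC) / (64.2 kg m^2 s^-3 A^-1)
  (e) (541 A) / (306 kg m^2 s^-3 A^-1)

(d)

Expand each in SI base units:
  (a) [s·A] / [kg·m²·s⁻²·A⁻¹] = kg⁻¹·m⁻²·s³·A²
  (b) Ω⁻¹ = (V·A⁻¹)⁻¹ = kg⁻¹·m⁻²·s³·A²
  (c) A·V⁻¹ = A·(J·C⁻¹)⁻¹ = kg⁻¹·m⁻²·s³·A²
  (d) [s·A] / [kg·m²·s⁻³·A⁻¹] = kg⁻¹·m⁻²·s⁴·A²
  (e) [A] / [kg·m²·s⁻³·A⁻¹] = kg⁻¹·m⁻²·s³·A²
All reduce to kg⁻¹·m⁻²·s³·A² except (d), which is kg⁻¹·m⁻²·s⁴·A².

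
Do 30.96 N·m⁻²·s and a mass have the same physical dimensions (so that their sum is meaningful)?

No

Work out the base dimensions of each:
  30.96 N·m⁻²·s:  N·s·m⁻² = kg·m·s⁻²·s·m⁻² = kg·m⁻¹·s⁻¹
  a mass:  [mass] = kg
kg·m⁻¹·s⁻¹ ≠ kg, so they cannot be added.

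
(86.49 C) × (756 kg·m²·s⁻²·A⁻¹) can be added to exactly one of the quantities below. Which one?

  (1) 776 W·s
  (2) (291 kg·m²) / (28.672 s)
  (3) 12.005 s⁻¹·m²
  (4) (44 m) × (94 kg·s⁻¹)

(2)

Reference: [s·A] · [kg·m²·s⁻²·A⁻¹] = kg·m²·s⁻¹.
Each option:
  (1) W·s = J·s⁻¹·s = kg·m²·s⁻²
  (2) [kg·m²] / [s] = kg·m²·s⁻¹  ← same
  (3) m²·s⁻¹
  (4) [m] · [kg·s⁻¹] = kg·m·s⁻¹
Only (2) matches kg·m²·s⁻¹.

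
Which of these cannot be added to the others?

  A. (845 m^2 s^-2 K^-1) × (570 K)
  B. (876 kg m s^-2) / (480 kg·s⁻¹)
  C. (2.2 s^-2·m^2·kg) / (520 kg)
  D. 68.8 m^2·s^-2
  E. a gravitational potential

B.

Expand each in SI base units:
  A. [m²·s⁻²·K⁻¹] · [K] = m²·s⁻²
  B. [kg·m·s⁻²] / [kg·s⁻¹] = m·s⁻¹
  C. [kg·m²·s⁻²] / [kg] = m²·s⁻²
  D. m²·s⁻²
  E. [gravitational potential] = m²·s⁻²
All reduce to m²·s⁻² except B., which is m·s⁻¹.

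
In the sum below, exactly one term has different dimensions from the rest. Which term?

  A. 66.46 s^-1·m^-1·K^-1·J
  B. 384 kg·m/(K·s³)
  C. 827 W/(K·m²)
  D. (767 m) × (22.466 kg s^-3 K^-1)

C.

Expand each in SI base units:
  A. J·s⁻¹·m⁻¹·K⁻¹ = N·m·s⁻¹·m⁻¹·K⁻¹ = kg·m·s⁻³·K⁻¹
  B. kg·m·s⁻³·K⁻¹
  C. W·m⁻²·K⁻¹ = J·s⁻¹·m⁻²·K⁻¹ = kg·s⁻³·K⁻¹
  D. [m] · [kg·s⁻³·K⁻¹] = kg·m·s⁻³·K⁻¹
All reduce to kg·m·s⁻³·K⁻¹ except C., which is kg·s⁻³·K⁻¹.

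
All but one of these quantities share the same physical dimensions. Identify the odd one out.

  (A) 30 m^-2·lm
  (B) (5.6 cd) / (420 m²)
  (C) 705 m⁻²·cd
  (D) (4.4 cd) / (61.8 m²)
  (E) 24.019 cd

Reduce each to base SI dimensions:
  (A) lm·m⁻² = cd·m⁻² = m⁻²·cd
  (B) [cd] / [m²] = m⁻²·cd
  (C) cd·m⁻² = m⁻²·cd
  (D) [cd] / [m²] = m⁻²·cd
  (E) cd
All reduce to m⁻²·cd except (E), which is cd.

(E)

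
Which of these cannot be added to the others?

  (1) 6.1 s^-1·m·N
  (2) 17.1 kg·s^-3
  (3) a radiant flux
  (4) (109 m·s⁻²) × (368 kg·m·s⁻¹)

(2)

Dimensions:
  (1) N·m·s⁻¹ = kg·m·s⁻²·m·s⁻¹ = kg·m²·s⁻³
  (2) kg·s⁻³
  (3) [radiant flux] = kg·m²·s⁻³
  (4) [m·s⁻²] · [kg·m·s⁻¹] = kg·m²·s⁻³
All reduce to kg·m²·s⁻³ except (2), which is kg·s⁻³.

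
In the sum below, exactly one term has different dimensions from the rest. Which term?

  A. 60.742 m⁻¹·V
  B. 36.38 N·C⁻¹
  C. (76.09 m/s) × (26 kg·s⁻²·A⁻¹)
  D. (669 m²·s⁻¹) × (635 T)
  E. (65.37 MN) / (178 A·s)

D.

Work out the base dimensions of each:
  A. V·m⁻¹ = J·C⁻¹·m⁻¹ = kg·m·s⁻³·A⁻¹
  B. N·C⁻¹ = kg·m·s⁻²·(s·A)⁻¹ = kg·m·s⁻³·A⁻¹
  C. [m·s⁻¹] · [kg·s⁻²·A⁻¹] = kg·m·s⁻³·A⁻¹
  D. [m²·s⁻¹] · [kg·s⁻²·A⁻¹] = kg·m²·s⁻³·A⁻¹
  E. [kg·m·s⁻²] / [s·A] = kg·m·s⁻³·A⁻¹
All reduce to kg·m·s⁻³·A⁻¹ except D., which is kg·m²·s⁻³·A⁻¹.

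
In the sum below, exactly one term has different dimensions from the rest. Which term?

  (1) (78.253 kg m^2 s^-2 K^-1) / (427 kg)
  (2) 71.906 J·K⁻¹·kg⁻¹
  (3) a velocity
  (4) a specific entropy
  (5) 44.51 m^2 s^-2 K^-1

(3)

Dimensions:
  (1) [kg·m²·s⁻²·K⁻¹] / [kg] = m²·s⁻²·K⁻¹
  (2) J·kg⁻¹·K⁻¹ = N·m·kg⁻¹·K⁻¹ = m²·s⁻²·K⁻¹
  (3) [velocity] = m·s⁻¹
  (4) [specific entropy] = m²·s⁻²·K⁻¹
  (5) m²·s⁻²·K⁻¹
All reduce to m²·s⁻²·K⁻¹ except (3), which is m·s⁻¹.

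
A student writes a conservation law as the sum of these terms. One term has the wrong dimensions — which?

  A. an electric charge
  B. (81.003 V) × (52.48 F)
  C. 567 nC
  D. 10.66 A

D.

Work out the base dimensions of each:
  A. [electric charge] = s·A
  B. [kg·m²·s⁻³·A⁻¹] · [kg⁻¹·m⁻²·s⁴·A²] = s·A
  C. C = s·A
  D. A
All reduce to s·A except D., which is A.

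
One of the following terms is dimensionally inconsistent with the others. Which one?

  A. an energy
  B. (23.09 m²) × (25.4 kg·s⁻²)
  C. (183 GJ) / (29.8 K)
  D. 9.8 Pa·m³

Dimensions:
  A. [energy] = kg·m²·s⁻²
  B. [m²] · [kg·s⁻²] = kg·m²·s⁻²
  C. [kg·m²·s⁻²] / [K] = kg·m²·s⁻²·K⁻¹
  D. Pa·m³ = N·m⁻²·m³ = kg·m²·s⁻²
All reduce to kg·m²·s⁻² except C., which is kg·m²·s⁻²·K⁻¹.

C.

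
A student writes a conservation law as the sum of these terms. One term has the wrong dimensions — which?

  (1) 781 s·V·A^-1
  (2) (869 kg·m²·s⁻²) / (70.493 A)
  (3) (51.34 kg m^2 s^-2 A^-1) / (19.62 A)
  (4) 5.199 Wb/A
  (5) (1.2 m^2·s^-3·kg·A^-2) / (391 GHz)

Dimensions:
  (1) V·s·A⁻¹ = J·C⁻¹·s·A⁻¹ = kg·m²·s⁻²·A⁻²
  (2) [kg·m²·s⁻²] / [A] = kg·m²·s⁻²·A⁻¹
  (3) [kg·m²·s⁻²·A⁻¹] / [A] = kg·m²·s⁻²·A⁻²
  (4) Wb·A⁻¹ = V·s·A⁻¹ = kg·m²·s⁻²·A⁻²
  (5) [kg·m²·s⁻³·A⁻²] / [s⁻¹] = kg·m²·s⁻²·A⁻²
All reduce to kg·m²·s⁻²·A⁻² except (2), which is kg·m²·s⁻²·A⁻¹.

(2)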